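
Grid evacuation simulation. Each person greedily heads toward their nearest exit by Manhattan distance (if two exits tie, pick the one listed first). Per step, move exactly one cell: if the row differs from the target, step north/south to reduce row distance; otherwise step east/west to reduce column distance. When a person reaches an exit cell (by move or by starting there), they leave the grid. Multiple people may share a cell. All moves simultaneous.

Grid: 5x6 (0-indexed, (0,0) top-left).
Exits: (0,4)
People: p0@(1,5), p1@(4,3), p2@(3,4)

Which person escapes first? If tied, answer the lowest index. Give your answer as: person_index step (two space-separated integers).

Answer: 0 2

Derivation:
Step 1: p0:(1,5)->(0,5) | p1:(4,3)->(3,3) | p2:(3,4)->(2,4)
Step 2: p0:(0,5)->(0,4)->EXIT | p1:(3,3)->(2,3) | p2:(2,4)->(1,4)
Step 3: p0:escaped | p1:(2,3)->(1,3) | p2:(1,4)->(0,4)->EXIT
Step 4: p0:escaped | p1:(1,3)->(0,3) | p2:escaped
Step 5: p0:escaped | p1:(0,3)->(0,4)->EXIT | p2:escaped
Exit steps: [2, 5, 3]
First to escape: p0 at step 2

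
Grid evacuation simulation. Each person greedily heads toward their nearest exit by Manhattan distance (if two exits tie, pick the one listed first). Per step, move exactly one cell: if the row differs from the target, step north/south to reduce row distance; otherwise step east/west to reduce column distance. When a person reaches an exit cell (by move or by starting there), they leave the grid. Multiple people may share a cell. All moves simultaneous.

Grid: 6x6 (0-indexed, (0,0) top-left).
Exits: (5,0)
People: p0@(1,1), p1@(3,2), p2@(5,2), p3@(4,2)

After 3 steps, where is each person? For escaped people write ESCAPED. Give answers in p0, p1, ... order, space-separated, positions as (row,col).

Step 1: p0:(1,1)->(2,1) | p1:(3,2)->(4,2) | p2:(5,2)->(5,1) | p3:(4,2)->(5,2)
Step 2: p0:(2,1)->(3,1) | p1:(4,2)->(5,2) | p2:(5,1)->(5,0)->EXIT | p3:(5,2)->(5,1)
Step 3: p0:(3,1)->(4,1) | p1:(5,2)->(5,1) | p2:escaped | p3:(5,1)->(5,0)->EXIT

(4,1) (5,1) ESCAPED ESCAPED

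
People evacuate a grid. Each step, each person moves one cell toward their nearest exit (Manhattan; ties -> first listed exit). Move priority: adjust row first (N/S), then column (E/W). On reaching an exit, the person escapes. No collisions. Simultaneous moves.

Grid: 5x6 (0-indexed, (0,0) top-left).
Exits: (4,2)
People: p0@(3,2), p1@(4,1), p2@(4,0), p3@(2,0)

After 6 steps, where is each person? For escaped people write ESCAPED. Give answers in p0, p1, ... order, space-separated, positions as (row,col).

Step 1: p0:(3,2)->(4,2)->EXIT | p1:(4,1)->(4,2)->EXIT | p2:(4,0)->(4,1) | p3:(2,0)->(3,0)
Step 2: p0:escaped | p1:escaped | p2:(4,1)->(4,2)->EXIT | p3:(3,0)->(4,0)
Step 3: p0:escaped | p1:escaped | p2:escaped | p3:(4,0)->(4,1)
Step 4: p0:escaped | p1:escaped | p2:escaped | p3:(4,1)->(4,2)->EXIT

ESCAPED ESCAPED ESCAPED ESCAPED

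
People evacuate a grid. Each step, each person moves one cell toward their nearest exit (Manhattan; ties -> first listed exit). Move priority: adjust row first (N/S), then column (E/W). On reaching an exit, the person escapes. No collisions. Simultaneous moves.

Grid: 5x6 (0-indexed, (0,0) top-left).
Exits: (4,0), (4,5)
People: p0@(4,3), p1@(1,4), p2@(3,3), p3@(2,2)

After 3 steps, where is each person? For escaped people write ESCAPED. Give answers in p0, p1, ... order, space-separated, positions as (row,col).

Step 1: p0:(4,3)->(4,4) | p1:(1,4)->(2,4) | p2:(3,3)->(4,3) | p3:(2,2)->(3,2)
Step 2: p0:(4,4)->(4,5)->EXIT | p1:(2,4)->(3,4) | p2:(4,3)->(4,4) | p3:(3,2)->(4,2)
Step 3: p0:escaped | p1:(3,4)->(4,4) | p2:(4,4)->(4,5)->EXIT | p3:(4,2)->(4,1)

ESCAPED (4,4) ESCAPED (4,1)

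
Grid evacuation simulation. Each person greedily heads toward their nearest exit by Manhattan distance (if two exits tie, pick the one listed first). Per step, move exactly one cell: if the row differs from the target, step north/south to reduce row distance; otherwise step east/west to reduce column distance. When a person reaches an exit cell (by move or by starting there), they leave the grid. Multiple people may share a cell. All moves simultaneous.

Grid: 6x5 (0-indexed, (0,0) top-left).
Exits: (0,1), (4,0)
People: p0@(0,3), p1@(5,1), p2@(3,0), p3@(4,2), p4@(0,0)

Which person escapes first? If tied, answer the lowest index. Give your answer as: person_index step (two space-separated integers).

Answer: 2 1

Derivation:
Step 1: p0:(0,3)->(0,2) | p1:(5,1)->(4,1) | p2:(3,0)->(4,0)->EXIT | p3:(4,2)->(4,1) | p4:(0,0)->(0,1)->EXIT
Step 2: p0:(0,2)->(0,1)->EXIT | p1:(4,1)->(4,0)->EXIT | p2:escaped | p3:(4,1)->(4,0)->EXIT | p4:escaped
Exit steps: [2, 2, 1, 2, 1]
First to escape: p2 at step 1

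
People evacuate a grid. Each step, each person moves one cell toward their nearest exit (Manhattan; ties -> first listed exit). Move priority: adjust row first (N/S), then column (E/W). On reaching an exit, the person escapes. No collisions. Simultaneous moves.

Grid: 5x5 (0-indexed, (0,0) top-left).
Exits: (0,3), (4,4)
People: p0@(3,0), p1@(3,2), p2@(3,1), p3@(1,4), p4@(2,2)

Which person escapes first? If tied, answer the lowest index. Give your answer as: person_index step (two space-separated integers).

Answer: 3 2

Derivation:
Step 1: p0:(3,0)->(4,0) | p1:(3,2)->(4,2) | p2:(3,1)->(4,1) | p3:(1,4)->(0,4) | p4:(2,2)->(1,2)
Step 2: p0:(4,0)->(4,1) | p1:(4,2)->(4,3) | p2:(4,1)->(4,2) | p3:(0,4)->(0,3)->EXIT | p4:(1,2)->(0,2)
Step 3: p0:(4,1)->(4,2) | p1:(4,3)->(4,4)->EXIT | p2:(4,2)->(4,3) | p3:escaped | p4:(0,2)->(0,3)->EXIT
Step 4: p0:(4,2)->(4,3) | p1:escaped | p2:(4,3)->(4,4)->EXIT | p3:escaped | p4:escaped
Step 5: p0:(4,3)->(4,4)->EXIT | p1:escaped | p2:escaped | p3:escaped | p4:escaped
Exit steps: [5, 3, 4, 2, 3]
First to escape: p3 at step 2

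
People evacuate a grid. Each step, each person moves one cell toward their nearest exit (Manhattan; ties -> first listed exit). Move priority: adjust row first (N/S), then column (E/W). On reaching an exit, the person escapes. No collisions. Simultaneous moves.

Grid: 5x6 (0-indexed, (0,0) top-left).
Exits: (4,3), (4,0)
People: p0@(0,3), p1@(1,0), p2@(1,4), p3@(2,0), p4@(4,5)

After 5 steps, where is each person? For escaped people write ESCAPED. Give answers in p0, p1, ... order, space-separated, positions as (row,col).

Step 1: p0:(0,3)->(1,3) | p1:(1,0)->(2,0) | p2:(1,4)->(2,4) | p3:(2,0)->(3,0) | p4:(4,5)->(4,4)
Step 2: p0:(1,3)->(2,3) | p1:(2,0)->(3,0) | p2:(2,4)->(3,4) | p3:(3,0)->(4,0)->EXIT | p4:(4,4)->(4,3)->EXIT
Step 3: p0:(2,3)->(3,3) | p1:(3,0)->(4,0)->EXIT | p2:(3,4)->(4,4) | p3:escaped | p4:escaped
Step 4: p0:(3,3)->(4,3)->EXIT | p1:escaped | p2:(4,4)->(4,3)->EXIT | p3:escaped | p4:escaped

ESCAPED ESCAPED ESCAPED ESCAPED ESCAPED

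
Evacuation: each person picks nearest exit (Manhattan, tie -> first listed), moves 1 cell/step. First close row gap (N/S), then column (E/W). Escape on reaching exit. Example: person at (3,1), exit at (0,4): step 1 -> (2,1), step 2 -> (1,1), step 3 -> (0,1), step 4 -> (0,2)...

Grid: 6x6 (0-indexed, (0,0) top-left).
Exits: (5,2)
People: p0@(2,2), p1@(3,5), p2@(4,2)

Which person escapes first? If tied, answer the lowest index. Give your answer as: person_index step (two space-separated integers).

Step 1: p0:(2,2)->(3,2) | p1:(3,5)->(4,5) | p2:(4,2)->(5,2)->EXIT
Step 2: p0:(3,2)->(4,2) | p1:(4,5)->(5,5) | p2:escaped
Step 3: p0:(4,2)->(5,2)->EXIT | p1:(5,5)->(5,4) | p2:escaped
Step 4: p0:escaped | p1:(5,4)->(5,3) | p2:escaped
Step 5: p0:escaped | p1:(5,3)->(5,2)->EXIT | p2:escaped
Exit steps: [3, 5, 1]
First to escape: p2 at step 1

Answer: 2 1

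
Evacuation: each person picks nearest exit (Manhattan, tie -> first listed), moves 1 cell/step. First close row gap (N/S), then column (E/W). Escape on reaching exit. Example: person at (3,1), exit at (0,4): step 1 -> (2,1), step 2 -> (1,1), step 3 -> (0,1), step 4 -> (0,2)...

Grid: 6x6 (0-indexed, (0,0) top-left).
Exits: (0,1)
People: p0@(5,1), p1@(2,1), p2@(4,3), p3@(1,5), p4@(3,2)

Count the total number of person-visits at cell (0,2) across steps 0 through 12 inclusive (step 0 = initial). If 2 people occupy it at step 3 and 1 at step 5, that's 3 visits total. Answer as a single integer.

Step 0: p0@(5,1) p1@(2,1) p2@(4,3) p3@(1,5) p4@(3,2) -> at (0,2): 0 [-], cum=0
Step 1: p0@(4,1) p1@(1,1) p2@(3,3) p3@(0,5) p4@(2,2) -> at (0,2): 0 [-], cum=0
Step 2: p0@(3,1) p1@ESC p2@(2,3) p3@(0,4) p4@(1,2) -> at (0,2): 0 [-], cum=0
Step 3: p0@(2,1) p1@ESC p2@(1,3) p3@(0,3) p4@(0,2) -> at (0,2): 1 [p4], cum=1
Step 4: p0@(1,1) p1@ESC p2@(0,3) p3@(0,2) p4@ESC -> at (0,2): 1 [p3], cum=2
Step 5: p0@ESC p1@ESC p2@(0,2) p3@ESC p4@ESC -> at (0,2): 1 [p2], cum=3
Step 6: p0@ESC p1@ESC p2@ESC p3@ESC p4@ESC -> at (0,2): 0 [-], cum=3
Total visits = 3

Answer: 3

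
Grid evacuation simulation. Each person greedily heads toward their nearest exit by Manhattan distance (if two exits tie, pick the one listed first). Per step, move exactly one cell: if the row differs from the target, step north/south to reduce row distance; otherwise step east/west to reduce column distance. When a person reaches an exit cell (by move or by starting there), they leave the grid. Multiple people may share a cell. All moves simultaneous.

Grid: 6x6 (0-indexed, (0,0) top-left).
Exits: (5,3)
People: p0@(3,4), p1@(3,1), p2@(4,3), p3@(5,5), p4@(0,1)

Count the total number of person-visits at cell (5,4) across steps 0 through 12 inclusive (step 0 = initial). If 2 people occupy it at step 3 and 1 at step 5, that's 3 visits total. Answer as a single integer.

Answer: 2

Derivation:
Step 0: p0@(3,4) p1@(3,1) p2@(4,3) p3@(5,5) p4@(0,1) -> at (5,4): 0 [-], cum=0
Step 1: p0@(4,4) p1@(4,1) p2@ESC p3@(5,4) p4@(1,1) -> at (5,4): 1 [p3], cum=1
Step 2: p0@(5,4) p1@(5,1) p2@ESC p3@ESC p4@(2,1) -> at (5,4): 1 [p0], cum=2
Step 3: p0@ESC p1@(5,2) p2@ESC p3@ESC p4@(3,1) -> at (5,4): 0 [-], cum=2
Step 4: p0@ESC p1@ESC p2@ESC p3@ESC p4@(4,1) -> at (5,4): 0 [-], cum=2
Step 5: p0@ESC p1@ESC p2@ESC p3@ESC p4@(5,1) -> at (5,4): 0 [-], cum=2
Step 6: p0@ESC p1@ESC p2@ESC p3@ESC p4@(5,2) -> at (5,4): 0 [-], cum=2
Step 7: p0@ESC p1@ESC p2@ESC p3@ESC p4@ESC -> at (5,4): 0 [-], cum=2
Total visits = 2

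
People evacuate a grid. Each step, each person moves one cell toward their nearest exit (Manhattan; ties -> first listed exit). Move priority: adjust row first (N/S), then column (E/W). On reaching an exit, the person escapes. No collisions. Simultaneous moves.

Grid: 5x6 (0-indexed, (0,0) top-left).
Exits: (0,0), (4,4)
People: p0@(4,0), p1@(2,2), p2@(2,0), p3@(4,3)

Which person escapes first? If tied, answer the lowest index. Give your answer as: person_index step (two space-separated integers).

Answer: 3 1

Derivation:
Step 1: p0:(4,0)->(3,0) | p1:(2,2)->(1,2) | p2:(2,0)->(1,0) | p3:(4,3)->(4,4)->EXIT
Step 2: p0:(3,0)->(2,0) | p1:(1,2)->(0,2) | p2:(1,0)->(0,0)->EXIT | p3:escaped
Step 3: p0:(2,0)->(1,0) | p1:(0,2)->(0,1) | p2:escaped | p3:escaped
Step 4: p0:(1,0)->(0,0)->EXIT | p1:(0,1)->(0,0)->EXIT | p2:escaped | p3:escaped
Exit steps: [4, 4, 2, 1]
First to escape: p3 at step 1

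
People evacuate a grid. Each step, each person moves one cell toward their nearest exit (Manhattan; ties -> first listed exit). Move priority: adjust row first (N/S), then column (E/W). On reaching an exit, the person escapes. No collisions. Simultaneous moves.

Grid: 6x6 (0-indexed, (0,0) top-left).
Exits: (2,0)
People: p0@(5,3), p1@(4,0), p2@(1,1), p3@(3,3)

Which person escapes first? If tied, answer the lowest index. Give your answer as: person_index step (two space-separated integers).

Step 1: p0:(5,3)->(4,3) | p1:(4,0)->(3,0) | p2:(1,1)->(2,1) | p3:(3,3)->(2,3)
Step 2: p0:(4,3)->(3,3) | p1:(3,0)->(2,0)->EXIT | p2:(2,1)->(2,0)->EXIT | p3:(2,3)->(2,2)
Step 3: p0:(3,3)->(2,3) | p1:escaped | p2:escaped | p3:(2,2)->(2,1)
Step 4: p0:(2,3)->(2,2) | p1:escaped | p2:escaped | p3:(2,1)->(2,0)->EXIT
Step 5: p0:(2,2)->(2,1) | p1:escaped | p2:escaped | p3:escaped
Step 6: p0:(2,1)->(2,0)->EXIT | p1:escaped | p2:escaped | p3:escaped
Exit steps: [6, 2, 2, 4]
First to escape: p1 at step 2

Answer: 1 2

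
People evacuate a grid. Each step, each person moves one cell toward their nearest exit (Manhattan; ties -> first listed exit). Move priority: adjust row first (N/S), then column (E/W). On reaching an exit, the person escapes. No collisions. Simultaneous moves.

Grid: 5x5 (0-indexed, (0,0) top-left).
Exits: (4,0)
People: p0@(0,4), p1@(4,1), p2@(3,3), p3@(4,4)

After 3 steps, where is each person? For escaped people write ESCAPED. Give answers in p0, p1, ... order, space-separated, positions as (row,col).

Step 1: p0:(0,4)->(1,4) | p1:(4,1)->(4,0)->EXIT | p2:(3,3)->(4,3) | p3:(4,4)->(4,3)
Step 2: p0:(1,4)->(2,4) | p1:escaped | p2:(4,3)->(4,2) | p3:(4,3)->(4,2)
Step 3: p0:(2,4)->(3,4) | p1:escaped | p2:(4,2)->(4,1) | p3:(4,2)->(4,1)

(3,4) ESCAPED (4,1) (4,1)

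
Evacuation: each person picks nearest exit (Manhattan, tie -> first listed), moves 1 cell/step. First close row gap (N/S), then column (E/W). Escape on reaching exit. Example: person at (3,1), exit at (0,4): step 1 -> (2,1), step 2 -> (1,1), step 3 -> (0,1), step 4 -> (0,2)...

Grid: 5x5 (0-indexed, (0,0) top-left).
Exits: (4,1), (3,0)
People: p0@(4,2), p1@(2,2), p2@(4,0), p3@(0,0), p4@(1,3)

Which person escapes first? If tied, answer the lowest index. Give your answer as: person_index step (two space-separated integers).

Step 1: p0:(4,2)->(4,1)->EXIT | p1:(2,2)->(3,2) | p2:(4,0)->(4,1)->EXIT | p3:(0,0)->(1,0) | p4:(1,3)->(2,3)
Step 2: p0:escaped | p1:(3,2)->(4,2) | p2:escaped | p3:(1,0)->(2,0) | p4:(2,3)->(3,3)
Step 3: p0:escaped | p1:(4,2)->(4,1)->EXIT | p2:escaped | p3:(2,0)->(3,0)->EXIT | p4:(3,3)->(4,3)
Step 4: p0:escaped | p1:escaped | p2:escaped | p3:escaped | p4:(4,3)->(4,2)
Step 5: p0:escaped | p1:escaped | p2:escaped | p3:escaped | p4:(4,2)->(4,1)->EXIT
Exit steps: [1, 3, 1, 3, 5]
First to escape: p0 at step 1

Answer: 0 1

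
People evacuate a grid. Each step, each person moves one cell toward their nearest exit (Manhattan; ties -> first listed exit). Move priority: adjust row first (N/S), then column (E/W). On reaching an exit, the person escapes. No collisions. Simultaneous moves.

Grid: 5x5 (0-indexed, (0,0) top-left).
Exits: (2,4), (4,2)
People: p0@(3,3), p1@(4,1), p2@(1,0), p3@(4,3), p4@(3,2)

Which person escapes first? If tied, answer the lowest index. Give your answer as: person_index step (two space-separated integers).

Answer: 1 1

Derivation:
Step 1: p0:(3,3)->(2,3) | p1:(4,1)->(4,2)->EXIT | p2:(1,0)->(2,0) | p3:(4,3)->(4,2)->EXIT | p4:(3,2)->(4,2)->EXIT
Step 2: p0:(2,3)->(2,4)->EXIT | p1:escaped | p2:(2,0)->(2,1) | p3:escaped | p4:escaped
Step 3: p0:escaped | p1:escaped | p2:(2,1)->(2,2) | p3:escaped | p4:escaped
Step 4: p0:escaped | p1:escaped | p2:(2,2)->(2,3) | p3:escaped | p4:escaped
Step 5: p0:escaped | p1:escaped | p2:(2,3)->(2,4)->EXIT | p3:escaped | p4:escaped
Exit steps: [2, 1, 5, 1, 1]
First to escape: p1 at step 1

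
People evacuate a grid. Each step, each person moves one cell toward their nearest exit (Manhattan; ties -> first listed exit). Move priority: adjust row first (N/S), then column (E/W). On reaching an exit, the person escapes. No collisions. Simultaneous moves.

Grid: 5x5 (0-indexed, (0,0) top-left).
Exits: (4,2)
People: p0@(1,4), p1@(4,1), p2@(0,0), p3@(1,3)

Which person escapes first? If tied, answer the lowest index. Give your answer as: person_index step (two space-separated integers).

Answer: 1 1

Derivation:
Step 1: p0:(1,4)->(2,4) | p1:(4,1)->(4,2)->EXIT | p2:(0,0)->(1,0) | p3:(1,3)->(2,3)
Step 2: p0:(2,4)->(3,4) | p1:escaped | p2:(1,0)->(2,0) | p3:(2,3)->(3,3)
Step 3: p0:(3,4)->(4,4) | p1:escaped | p2:(2,0)->(3,0) | p3:(3,3)->(4,3)
Step 4: p0:(4,4)->(4,3) | p1:escaped | p2:(3,0)->(4,0) | p3:(4,3)->(4,2)->EXIT
Step 5: p0:(4,3)->(4,2)->EXIT | p1:escaped | p2:(4,0)->(4,1) | p3:escaped
Step 6: p0:escaped | p1:escaped | p2:(4,1)->(4,2)->EXIT | p3:escaped
Exit steps: [5, 1, 6, 4]
First to escape: p1 at step 1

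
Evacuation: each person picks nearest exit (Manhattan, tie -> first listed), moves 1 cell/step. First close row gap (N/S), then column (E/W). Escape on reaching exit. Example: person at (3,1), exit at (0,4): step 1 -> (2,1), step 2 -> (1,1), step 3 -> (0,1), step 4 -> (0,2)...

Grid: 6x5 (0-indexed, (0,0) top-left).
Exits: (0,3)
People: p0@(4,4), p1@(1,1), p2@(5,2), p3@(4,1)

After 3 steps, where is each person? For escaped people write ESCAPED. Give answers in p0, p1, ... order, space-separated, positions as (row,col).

Step 1: p0:(4,4)->(3,4) | p1:(1,1)->(0,1) | p2:(5,2)->(4,2) | p3:(4,1)->(3,1)
Step 2: p0:(3,4)->(2,4) | p1:(0,1)->(0,2) | p2:(4,2)->(3,2) | p3:(3,1)->(2,1)
Step 3: p0:(2,4)->(1,4) | p1:(0,2)->(0,3)->EXIT | p2:(3,2)->(2,2) | p3:(2,1)->(1,1)

(1,4) ESCAPED (2,2) (1,1)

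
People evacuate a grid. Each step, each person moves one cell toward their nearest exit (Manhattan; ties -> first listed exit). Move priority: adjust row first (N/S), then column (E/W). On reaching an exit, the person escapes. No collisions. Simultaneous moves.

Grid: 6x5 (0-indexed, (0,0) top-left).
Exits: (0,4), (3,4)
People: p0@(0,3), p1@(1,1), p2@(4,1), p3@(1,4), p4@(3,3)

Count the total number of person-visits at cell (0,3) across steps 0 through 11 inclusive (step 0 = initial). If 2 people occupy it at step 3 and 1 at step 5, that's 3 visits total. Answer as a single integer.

Step 0: p0@(0,3) p1@(1,1) p2@(4,1) p3@(1,4) p4@(3,3) -> at (0,3): 1 [p0], cum=1
Step 1: p0@ESC p1@(0,1) p2@(3,1) p3@ESC p4@ESC -> at (0,3): 0 [-], cum=1
Step 2: p0@ESC p1@(0,2) p2@(3,2) p3@ESC p4@ESC -> at (0,3): 0 [-], cum=1
Step 3: p0@ESC p1@(0,3) p2@(3,3) p3@ESC p4@ESC -> at (0,3): 1 [p1], cum=2
Step 4: p0@ESC p1@ESC p2@ESC p3@ESC p4@ESC -> at (0,3): 0 [-], cum=2
Total visits = 2

Answer: 2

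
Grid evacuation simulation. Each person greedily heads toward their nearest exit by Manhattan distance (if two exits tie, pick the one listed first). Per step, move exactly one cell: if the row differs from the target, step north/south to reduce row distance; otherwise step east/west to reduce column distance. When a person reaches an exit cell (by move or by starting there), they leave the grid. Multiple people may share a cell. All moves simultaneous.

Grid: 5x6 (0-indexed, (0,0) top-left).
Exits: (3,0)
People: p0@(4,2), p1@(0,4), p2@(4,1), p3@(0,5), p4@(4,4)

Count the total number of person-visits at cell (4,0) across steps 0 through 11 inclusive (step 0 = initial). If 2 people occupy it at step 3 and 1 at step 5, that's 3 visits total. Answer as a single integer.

Step 0: p0@(4,2) p1@(0,4) p2@(4,1) p3@(0,5) p4@(4,4) -> at (4,0): 0 [-], cum=0
Step 1: p0@(3,2) p1@(1,4) p2@(3,1) p3@(1,5) p4@(3,4) -> at (4,0): 0 [-], cum=0
Step 2: p0@(3,1) p1@(2,4) p2@ESC p3@(2,5) p4@(3,3) -> at (4,0): 0 [-], cum=0
Step 3: p0@ESC p1@(3,4) p2@ESC p3@(3,5) p4@(3,2) -> at (4,0): 0 [-], cum=0
Step 4: p0@ESC p1@(3,3) p2@ESC p3@(3,4) p4@(3,1) -> at (4,0): 0 [-], cum=0
Step 5: p0@ESC p1@(3,2) p2@ESC p3@(3,3) p4@ESC -> at (4,0): 0 [-], cum=0
Step 6: p0@ESC p1@(3,1) p2@ESC p3@(3,2) p4@ESC -> at (4,0): 0 [-], cum=0
Step 7: p0@ESC p1@ESC p2@ESC p3@(3,1) p4@ESC -> at (4,0): 0 [-], cum=0
Step 8: p0@ESC p1@ESC p2@ESC p3@ESC p4@ESC -> at (4,0): 0 [-], cum=0
Total visits = 0

Answer: 0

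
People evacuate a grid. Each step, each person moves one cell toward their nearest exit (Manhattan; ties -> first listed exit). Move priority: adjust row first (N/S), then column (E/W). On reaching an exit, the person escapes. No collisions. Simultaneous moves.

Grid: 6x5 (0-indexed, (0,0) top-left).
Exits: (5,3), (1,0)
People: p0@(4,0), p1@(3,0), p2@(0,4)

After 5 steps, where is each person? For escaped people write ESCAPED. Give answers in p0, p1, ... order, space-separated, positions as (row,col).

Step 1: p0:(4,0)->(3,0) | p1:(3,0)->(2,0) | p2:(0,4)->(1,4)
Step 2: p0:(3,0)->(2,0) | p1:(2,0)->(1,0)->EXIT | p2:(1,4)->(1,3)
Step 3: p0:(2,0)->(1,0)->EXIT | p1:escaped | p2:(1,3)->(1,2)
Step 4: p0:escaped | p1:escaped | p2:(1,2)->(1,1)
Step 5: p0:escaped | p1:escaped | p2:(1,1)->(1,0)->EXIT

ESCAPED ESCAPED ESCAPED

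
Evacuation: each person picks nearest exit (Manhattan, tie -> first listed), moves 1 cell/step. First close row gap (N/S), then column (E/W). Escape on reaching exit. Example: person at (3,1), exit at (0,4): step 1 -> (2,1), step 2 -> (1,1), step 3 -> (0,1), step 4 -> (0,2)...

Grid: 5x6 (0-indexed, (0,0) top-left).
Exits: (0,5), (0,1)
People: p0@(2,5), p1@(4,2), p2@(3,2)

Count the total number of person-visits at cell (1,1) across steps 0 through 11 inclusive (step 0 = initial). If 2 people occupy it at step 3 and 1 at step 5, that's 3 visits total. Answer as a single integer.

Answer: 0

Derivation:
Step 0: p0@(2,5) p1@(4,2) p2@(3,2) -> at (1,1): 0 [-], cum=0
Step 1: p0@(1,5) p1@(3,2) p2@(2,2) -> at (1,1): 0 [-], cum=0
Step 2: p0@ESC p1@(2,2) p2@(1,2) -> at (1,1): 0 [-], cum=0
Step 3: p0@ESC p1@(1,2) p2@(0,2) -> at (1,1): 0 [-], cum=0
Step 4: p0@ESC p1@(0,2) p2@ESC -> at (1,1): 0 [-], cum=0
Step 5: p0@ESC p1@ESC p2@ESC -> at (1,1): 0 [-], cum=0
Total visits = 0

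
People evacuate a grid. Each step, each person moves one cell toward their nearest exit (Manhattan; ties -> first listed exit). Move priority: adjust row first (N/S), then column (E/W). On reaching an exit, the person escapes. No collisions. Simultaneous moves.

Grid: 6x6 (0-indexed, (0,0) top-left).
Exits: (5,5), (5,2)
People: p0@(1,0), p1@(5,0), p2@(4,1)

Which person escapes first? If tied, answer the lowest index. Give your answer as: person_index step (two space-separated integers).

Step 1: p0:(1,0)->(2,0) | p1:(5,0)->(5,1) | p2:(4,1)->(5,1)
Step 2: p0:(2,0)->(3,0) | p1:(5,1)->(5,2)->EXIT | p2:(5,1)->(5,2)->EXIT
Step 3: p0:(3,0)->(4,0) | p1:escaped | p2:escaped
Step 4: p0:(4,0)->(5,0) | p1:escaped | p2:escaped
Step 5: p0:(5,0)->(5,1) | p1:escaped | p2:escaped
Step 6: p0:(5,1)->(5,2)->EXIT | p1:escaped | p2:escaped
Exit steps: [6, 2, 2]
First to escape: p1 at step 2

Answer: 1 2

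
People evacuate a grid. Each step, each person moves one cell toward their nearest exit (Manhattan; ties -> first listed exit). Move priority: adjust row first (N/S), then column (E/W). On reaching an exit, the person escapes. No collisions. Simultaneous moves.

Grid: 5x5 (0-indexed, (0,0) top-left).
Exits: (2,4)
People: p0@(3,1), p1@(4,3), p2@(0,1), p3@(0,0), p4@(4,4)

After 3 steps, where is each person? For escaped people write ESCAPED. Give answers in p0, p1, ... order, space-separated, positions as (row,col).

Step 1: p0:(3,1)->(2,1) | p1:(4,3)->(3,3) | p2:(0,1)->(1,1) | p3:(0,0)->(1,0) | p4:(4,4)->(3,4)
Step 2: p0:(2,1)->(2,2) | p1:(3,3)->(2,3) | p2:(1,1)->(2,1) | p3:(1,0)->(2,0) | p4:(3,4)->(2,4)->EXIT
Step 3: p0:(2,2)->(2,3) | p1:(2,3)->(2,4)->EXIT | p2:(2,1)->(2,2) | p3:(2,0)->(2,1) | p4:escaped

(2,3) ESCAPED (2,2) (2,1) ESCAPED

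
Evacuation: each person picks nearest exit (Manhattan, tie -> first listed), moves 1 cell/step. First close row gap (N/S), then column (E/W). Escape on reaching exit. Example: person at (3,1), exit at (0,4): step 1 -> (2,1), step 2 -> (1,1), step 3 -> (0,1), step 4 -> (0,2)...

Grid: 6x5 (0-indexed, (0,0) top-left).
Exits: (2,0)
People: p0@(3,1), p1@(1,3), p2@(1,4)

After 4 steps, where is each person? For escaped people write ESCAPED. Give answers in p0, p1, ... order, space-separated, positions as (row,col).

Step 1: p0:(3,1)->(2,1) | p1:(1,3)->(2,3) | p2:(1,4)->(2,4)
Step 2: p0:(2,1)->(2,0)->EXIT | p1:(2,3)->(2,2) | p2:(2,4)->(2,3)
Step 3: p0:escaped | p1:(2,2)->(2,1) | p2:(2,3)->(2,2)
Step 4: p0:escaped | p1:(2,1)->(2,0)->EXIT | p2:(2,2)->(2,1)

ESCAPED ESCAPED (2,1)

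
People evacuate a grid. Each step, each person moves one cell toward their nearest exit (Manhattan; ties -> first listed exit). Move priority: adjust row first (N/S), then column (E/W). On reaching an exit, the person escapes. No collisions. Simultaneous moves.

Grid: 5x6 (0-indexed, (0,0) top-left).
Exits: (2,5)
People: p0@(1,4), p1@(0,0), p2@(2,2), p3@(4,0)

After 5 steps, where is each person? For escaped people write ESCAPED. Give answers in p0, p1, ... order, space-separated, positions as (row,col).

Step 1: p0:(1,4)->(2,4) | p1:(0,0)->(1,0) | p2:(2,2)->(2,3) | p3:(4,0)->(3,0)
Step 2: p0:(2,4)->(2,5)->EXIT | p1:(1,0)->(2,0) | p2:(2,3)->(2,4) | p3:(3,0)->(2,0)
Step 3: p0:escaped | p1:(2,0)->(2,1) | p2:(2,4)->(2,5)->EXIT | p3:(2,0)->(2,1)
Step 4: p0:escaped | p1:(2,1)->(2,2) | p2:escaped | p3:(2,1)->(2,2)
Step 5: p0:escaped | p1:(2,2)->(2,3) | p2:escaped | p3:(2,2)->(2,3)

ESCAPED (2,3) ESCAPED (2,3)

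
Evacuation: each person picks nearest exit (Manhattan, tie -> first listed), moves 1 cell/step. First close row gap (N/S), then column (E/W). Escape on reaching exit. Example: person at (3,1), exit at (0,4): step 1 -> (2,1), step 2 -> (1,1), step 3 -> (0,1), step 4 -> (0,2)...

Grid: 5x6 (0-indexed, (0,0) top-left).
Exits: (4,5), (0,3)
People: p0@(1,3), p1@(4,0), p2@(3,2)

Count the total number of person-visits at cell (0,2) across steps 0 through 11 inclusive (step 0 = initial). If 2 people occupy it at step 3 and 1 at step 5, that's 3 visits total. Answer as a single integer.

Answer: 0

Derivation:
Step 0: p0@(1,3) p1@(4,0) p2@(3,2) -> at (0,2): 0 [-], cum=0
Step 1: p0@ESC p1@(4,1) p2@(4,2) -> at (0,2): 0 [-], cum=0
Step 2: p0@ESC p1@(4,2) p2@(4,3) -> at (0,2): 0 [-], cum=0
Step 3: p0@ESC p1@(4,3) p2@(4,4) -> at (0,2): 0 [-], cum=0
Step 4: p0@ESC p1@(4,4) p2@ESC -> at (0,2): 0 [-], cum=0
Step 5: p0@ESC p1@ESC p2@ESC -> at (0,2): 0 [-], cum=0
Total visits = 0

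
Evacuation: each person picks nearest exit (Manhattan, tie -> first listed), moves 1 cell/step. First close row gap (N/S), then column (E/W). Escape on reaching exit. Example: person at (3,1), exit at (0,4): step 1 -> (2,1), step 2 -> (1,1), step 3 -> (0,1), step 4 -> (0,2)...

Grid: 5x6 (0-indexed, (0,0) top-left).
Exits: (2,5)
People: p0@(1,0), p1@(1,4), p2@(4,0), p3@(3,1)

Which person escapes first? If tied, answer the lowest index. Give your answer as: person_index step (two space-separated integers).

Step 1: p0:(1,0)->(2,0) | p1:(1,4)->(2,4) | p2:(4,0)->(3,0) | p3:(3,1)->(2,1)
Step 2: p0:(2,0)->(2,1) | p1:(2,4)->(2,5)->EXIT | p2:(3,0)->(2,0) | p3:(2,1)->(2,2)
Step 3: p0:(2,1)->(2,2) | p1:escaped | p2:(2,0)->(2,1) | p3:(2,2)->(2,3)
Step 4: p0:(2,2)->(2,3) | p1:escaped | p2:(2,1)->(2,2) | p3:(2,3)->(2,4)
Step 5: p0:(2,3)->(2,4) | p1:escaped | p2:(2,2)->(2,3) | p3:(2,4)->(2,5)->EXIT
Step 6: p0:(2,4)->(2,5)->EXIT | p1:escaped | p2:(2,3)->(2,4) | p3:escaped
Step 7: p0:escaped | p1:escaped | p2:(2,4)->(2,5)->EXIT | p3:escaped
Exit steps: [6, 2, 7, 5]
First to escape: p1 at step 2

Answer: 1 2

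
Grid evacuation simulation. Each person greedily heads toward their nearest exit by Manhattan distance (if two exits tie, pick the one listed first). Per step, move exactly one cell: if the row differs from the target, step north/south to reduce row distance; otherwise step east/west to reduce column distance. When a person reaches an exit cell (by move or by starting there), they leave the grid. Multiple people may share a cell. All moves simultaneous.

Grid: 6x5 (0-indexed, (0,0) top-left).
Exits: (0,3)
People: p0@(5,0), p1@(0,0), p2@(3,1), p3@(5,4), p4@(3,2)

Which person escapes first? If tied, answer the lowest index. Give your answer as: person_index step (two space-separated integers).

Answer: 1 3

Derivation:
Step 1: p0:(5,0)->(4,0) | p1:(0,0)->(0,1) | p2:(3,1)->(2,1) | p3:(5,4)->(4,4) | p4:(3,2)->(2,2)
Step 2: p0:(4,0)->(3,0) | p1:(0,1)->(0,2) | p2:(2,1)->(1,1) | p3:(4,4)->(3,4) | p4:(2,2)->(1,2)
Step 3: p0:(3,0)->(2,0) | p1:(0,2)->(0,3)->EXIT | p2:(1,1)->(0,1) | p3:(3,4)->(2,4) | p4:(1,2)->(0,2)
Step 4: p0:(2,0)->(1,0) | p1:escaped | p2:(0,1)->(0,2) | p3:(2,4)->(1,4) | p4:(0,2)->(0,3)->EXIT
Step 5: p0:(1,0)->(0,0) | p1:escaped | p2:(0,2)->(0,3)->EXIT | p3:(1,4)->(0,4) | p4:escaped
Step 6: p0:(0,0)->(0,1) | p1:escaped | p2:escaped | p3:(0,4)->(0,3)->EXIT | p4:escaped
Step 7: p0:(0,1)->(0,2) | p1:escaped | p2:escaped | p3:escaped | p4:escaped
Step 8: p0:(0,2)->(0,3)->EXIT | p1:escaped | p2:escaped | p3:escaped | p4:escaped
Exit steps: [8, 3, 5, 6, 4]
First to escape: p1 at step 3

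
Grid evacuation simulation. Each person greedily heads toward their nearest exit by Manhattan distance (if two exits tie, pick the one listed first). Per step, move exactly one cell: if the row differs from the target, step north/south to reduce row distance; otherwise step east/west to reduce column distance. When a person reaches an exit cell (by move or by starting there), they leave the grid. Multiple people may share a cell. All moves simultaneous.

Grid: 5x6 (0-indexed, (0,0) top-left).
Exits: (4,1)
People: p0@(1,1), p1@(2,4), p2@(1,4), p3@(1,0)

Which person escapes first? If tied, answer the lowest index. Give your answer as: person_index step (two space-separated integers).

Step 1: p0:(1,1)->(2,1) | p1:(2,4)->(3,4) | p2:(1,4)->(2,4) | p3:(1,0)->(2,0)
Step 2: p0:(2,1)->(3,1) | p1:(3,4)->(4,4) | p2:(2,4)->(3,4) | p3:(2,0)->(3,0)
Step 3: p0:(3,1)->(4,1)->EXIT | p1:(4,4)->(4,3) | p2:(3,4)->(4,4) | p3:(3,0)->(4,0)
Step 4: p0:escaped | p1:(4,3)->(4,2) | p2:(4,4)->(4,3) | p3:(4,0)->(4,1)->EXIT
Step 5: p0:escaped | p1:(4,2)->(4,1)->EXIT | p2:(4,3)->(4,2) | p3:escaped
Step 6: p0:escaped | p1:escaped | p2:(4,2)->(4,1)->EXIT | p3:escaped
Exit steps: [3, 5, 6, 4]
First to escape: p0 at step 3

Answer: 0 3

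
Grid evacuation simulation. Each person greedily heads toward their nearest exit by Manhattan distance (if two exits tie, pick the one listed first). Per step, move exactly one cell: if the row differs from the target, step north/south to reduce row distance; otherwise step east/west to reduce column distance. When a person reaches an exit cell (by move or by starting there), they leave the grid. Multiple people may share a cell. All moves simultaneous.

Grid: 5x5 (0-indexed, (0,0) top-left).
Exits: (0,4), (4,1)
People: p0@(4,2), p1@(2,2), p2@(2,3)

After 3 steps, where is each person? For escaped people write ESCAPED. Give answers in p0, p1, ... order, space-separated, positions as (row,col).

Step 1: p0:(4,2)->(4,1)->EXIT | p1:(2,2)->(3,2) | p2:(2,3)->(1,3)
Step 2: p0:escaped | p1:(3,2)->(4,2) | p2:(1,3)->(0,3)
Step 3: p0:escaped | p1:(4,2)->(4,1)->EXIT | p2:(0,3)->(0,4)->EXIT

ESCAPED ESCAPED ESCAPED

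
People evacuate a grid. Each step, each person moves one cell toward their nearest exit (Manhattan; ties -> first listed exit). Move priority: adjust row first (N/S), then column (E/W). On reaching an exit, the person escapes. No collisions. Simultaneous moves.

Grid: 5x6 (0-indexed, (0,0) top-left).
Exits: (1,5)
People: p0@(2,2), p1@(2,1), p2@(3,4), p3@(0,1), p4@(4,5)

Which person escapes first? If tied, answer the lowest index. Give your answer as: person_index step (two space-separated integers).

Answer: 2 3

Derivation:
Step 1: p0:(2,2)->(1,2) | p1:(2,1)->(1,1) | p2:(3,4)->(2,4) | p3:(0,1)->(1,1) | p4:(4,5)->(3,5)
Step 2: p0:(1,2)->(1,3) | p1:(1,1)->(1,2) | p2:(2,4)->(1,4) | p3:(1,1)->(1,2) | p4:(3,5)->(2,5)
Step 3: p0:(1,3)->(1,4) | p1:(1,2)->(1,3) | p2:(1,4)->(1,5)->EXIT | p3:(1,2)->(1,3) | p4:(2,5)->(1,5)->EXIT
Step 4: p0:(1,4)->(1,5)->EXIT | p1:(1,3)->(1,4) | p2:escaped | p3:(1,3)->(1,4) | p4:escaped
Step 5: p0:escaped | p1:(1,4)->(1,5)->EXIT | p2:escaped | p3:(1,4)->(1,5)->EXIT | p4:escaped
Exit steps: [4, 5, 3, 5, 3]
First to escape: p2 at step 3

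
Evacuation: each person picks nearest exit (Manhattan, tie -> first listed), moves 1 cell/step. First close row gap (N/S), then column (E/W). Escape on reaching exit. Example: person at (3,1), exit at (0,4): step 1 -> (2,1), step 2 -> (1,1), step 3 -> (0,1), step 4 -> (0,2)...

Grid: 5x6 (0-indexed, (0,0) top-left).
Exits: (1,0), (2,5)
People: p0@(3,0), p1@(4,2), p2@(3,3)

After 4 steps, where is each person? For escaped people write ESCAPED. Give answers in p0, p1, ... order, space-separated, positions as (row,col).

Step 1: p0:(3,0)->(2,0) | p1:(4,2)->(3,2) | p2:(3,3)->(2,3)
Step 2: p0:(2,0)->(1,0)->EXIT | p1:(3,2)->(2,2) | p2:(2,3)->(2,4)
Step 3: p0:escaped | p1:(2,2)->(1,2) | p2:(2,4)->(2,5)->EXIT
Step 4: p0:escaped | p1:(1,2)->(1,1) | p2:escaped

ESCAPED (1,1) ESCAPED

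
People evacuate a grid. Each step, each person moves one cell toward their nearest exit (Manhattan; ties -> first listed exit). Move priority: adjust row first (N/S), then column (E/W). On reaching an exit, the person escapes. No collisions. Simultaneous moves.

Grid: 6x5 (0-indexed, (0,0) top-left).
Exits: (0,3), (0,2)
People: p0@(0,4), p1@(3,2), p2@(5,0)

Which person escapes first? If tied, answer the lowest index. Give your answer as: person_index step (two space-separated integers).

Answer: 0 1

Derivation:
Step 1: p0:(0,4)->(0,3)->EXIT | p1:(3,2)->(2,2) | p2:(5,0)->(4,0)
Step 2: p0:escaped | p1:(2,2)->(1,2) | p2:(4,0)->(3,0)
Step 3: p0:escaped | p1:(1,2)->(0,2)->EXIT | p2:(3,0)->(2,0)
Step 4: p0:escaped | p1:escaped | p2:(2,0)->(1,0)
Step 5: p0:escaped | p1:escaped | p2:(1,0)->(0,0)
Step 6: p0:escaped | p1:escaped | p2:(0,0)->(0,1)
Step 7: p0:escaped | p1:escaped | p2:(0,1)->(0,2)->EXIT
Exit steps: [1, 3, 7]
First to escape: p0 at step 1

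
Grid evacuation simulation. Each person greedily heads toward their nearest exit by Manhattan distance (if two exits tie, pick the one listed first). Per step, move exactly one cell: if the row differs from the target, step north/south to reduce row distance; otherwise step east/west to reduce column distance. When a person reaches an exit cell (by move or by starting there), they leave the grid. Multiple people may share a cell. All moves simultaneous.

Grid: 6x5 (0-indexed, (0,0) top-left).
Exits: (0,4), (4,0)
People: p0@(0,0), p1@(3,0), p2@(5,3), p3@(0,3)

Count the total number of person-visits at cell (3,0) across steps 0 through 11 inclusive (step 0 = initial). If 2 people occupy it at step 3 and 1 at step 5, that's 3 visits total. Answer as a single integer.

Answer: 1

Derivation:
Step 0: p0@(0,0) p1@(3,0) p2@(5,3) p3@(0,3) -> at (3,0): 1 [p1], cum=1
Step 1: p0@(0,1) p1@ESC p2@(4,3) p3@ESC -> at (3,0): 0 [-], cum=1
Step 2: p0@(0,2) p1@ESC p2@(4,2) p3@ESC -> at (3,0): 0 [-], cum=1
Step 3: p0@(0,3) p1@ESC p2@(4,1) p3@ESC -> at (3,0): 0 [-], cum=1
Step 4: p0@ESC p1@ESC p2@ESC p3@ESC -> at (3,0): 0 [-], cum=1
Total visits = 1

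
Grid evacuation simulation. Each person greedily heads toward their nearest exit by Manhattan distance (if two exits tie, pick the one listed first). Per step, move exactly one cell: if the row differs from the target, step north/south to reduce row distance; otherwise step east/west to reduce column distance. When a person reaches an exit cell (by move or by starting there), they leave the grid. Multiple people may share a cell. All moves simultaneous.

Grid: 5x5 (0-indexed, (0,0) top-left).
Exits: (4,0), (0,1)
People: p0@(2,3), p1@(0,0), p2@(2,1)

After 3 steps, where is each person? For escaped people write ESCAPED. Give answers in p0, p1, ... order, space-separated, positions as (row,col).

Step 1: p0:(2,3)->(1,3) | p1:(0,0)->(0,1)->EXIT | p2:(2,1)->(1,1)
Step 2: p0:(1,3)->(0,3) | p1:escaped | p2:(1,1)->(0,1)->EXIT
Step 3: p0:(0,3)->(0,2) | p1:escaped | p2:escaped

(0,2) ESCAPED ESCAPED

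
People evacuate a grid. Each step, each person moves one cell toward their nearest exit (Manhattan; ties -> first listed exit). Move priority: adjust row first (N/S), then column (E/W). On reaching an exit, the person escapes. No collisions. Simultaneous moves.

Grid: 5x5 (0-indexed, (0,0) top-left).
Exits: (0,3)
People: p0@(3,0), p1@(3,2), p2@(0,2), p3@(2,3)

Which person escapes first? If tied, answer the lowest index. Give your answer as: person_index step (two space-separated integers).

Step 1: p0:(3,0)->(2,0) | p1:(3,2)->(2,2) | p2:(0,2)->(0,3)->EXIT | p3:(2,3)->(1,3)
Step 2: p0:(2,0)->(1,0) | p1:(2,2)->(1,2) | p2:escaped | p3:(1,3)->(0,3)->EXIT
Step 3: p0:(1,0)->(0,0) | p1:(1,2)->(0,2) | p2:escaped | p3:escaped
Step 4: p0:(0,0)->(0,1) | p1:(0,2)->(0,3)->EXIT | p2:escaped | p3:escaped
Step 5: p0:(0,1)->(0,2) | p1:escaped | p2:escaped | p3:escaped
Step 6: p0:(0,2)->(0,3)->EXIT | p1:escaped | p2:escaped | p3:escaped
Exit steps: [6, 4, 1, 2]
First to escape: p2 at step 1

Answer: 2 1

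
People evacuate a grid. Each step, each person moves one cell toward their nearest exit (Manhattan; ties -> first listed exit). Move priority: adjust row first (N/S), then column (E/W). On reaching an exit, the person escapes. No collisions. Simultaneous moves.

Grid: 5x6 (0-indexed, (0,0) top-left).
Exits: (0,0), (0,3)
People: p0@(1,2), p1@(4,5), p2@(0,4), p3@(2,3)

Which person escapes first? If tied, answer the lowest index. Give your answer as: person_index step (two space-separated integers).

Step 1: p0:(1,2)->(0,2) | p1:(4,5)->(3,5) | p2:(0,4)->(0,3)->EXIT | p3:(2,3)->(1,3)
Step 2: p0:(0,2)->(0,3)->EXIT | p1:(3,5)->(2,5) | p2:escaped | p3:(1,3)->(0,3)->EXIT
Step 3: p0:escaped | p1:(2,5)->(1,5) | p2:escaped | p3:escaped
Step 4: p0:escaped | p1:(1,5)->(0,5) | p2:escaped | p3:escaped
Step 5: p0:escaped | p1:(0,5)->(0,4) | p2:escaped | p3:escaped
Step 6: p0:escaped | p1:(0,4)->(0,3)->EXIT | p2:escaped | p3:escaped
Exit steps: [2, 6, 1, 2]
First to escape: p2 at step 1

Answer: 2 1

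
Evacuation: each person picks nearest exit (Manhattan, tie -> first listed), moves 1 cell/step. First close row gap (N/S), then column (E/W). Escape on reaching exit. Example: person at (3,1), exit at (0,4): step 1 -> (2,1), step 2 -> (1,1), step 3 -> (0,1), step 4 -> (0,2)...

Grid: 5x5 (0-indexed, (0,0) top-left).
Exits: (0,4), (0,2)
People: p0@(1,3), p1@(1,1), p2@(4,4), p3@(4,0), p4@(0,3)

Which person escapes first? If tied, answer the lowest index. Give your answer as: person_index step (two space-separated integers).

Step 1: p0:(1,3)->(0,3) | p1:(1,1)->(0,1) | p2:(4,4)->(3,4) | p3:(4,0)->(3,0) | p4:(0,3)->(0,4)->EXIT
Step 2: p0:(0,3)->(0,4)->EXIT | p1:(0,1)->(0,2)->EXIT | p2:(3,4)->(2,4) | p3:(3,0)->(2,0) | p4:escaped
Step 3: p0:escaped | p1:escaped | p2:(2,4)->(1,4) | p3:(2,0)->(1,0) | p4:escaped
Step 4: p0:escaped | p1:escaped | p2:(1,4)->(0,4)->EXIT | p3:(1,0)->(0,0) | p4:escaped
Step 5: p0:escaped | p1:escaped | p2:escaped | p3:(0,0)->(0,1) | p4:escaped
Step 6: p0:escaped | p1:escaped | p2:escaped | p3:(0,1)->(0,2)->EXIT | p4:escaped
Exit steps: [2, 2, 4, 6, 1]
First to escape: p4 at step 1

Answer: 4 1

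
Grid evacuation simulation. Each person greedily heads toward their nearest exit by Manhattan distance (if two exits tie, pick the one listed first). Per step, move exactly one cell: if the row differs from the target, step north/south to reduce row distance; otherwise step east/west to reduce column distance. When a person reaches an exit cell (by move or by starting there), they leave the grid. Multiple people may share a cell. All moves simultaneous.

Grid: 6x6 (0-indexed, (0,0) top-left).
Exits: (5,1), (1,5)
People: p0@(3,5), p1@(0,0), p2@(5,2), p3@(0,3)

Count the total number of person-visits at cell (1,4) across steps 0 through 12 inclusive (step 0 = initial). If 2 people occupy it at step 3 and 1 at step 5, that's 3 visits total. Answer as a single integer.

Answer: 1

Derivation:
Step 0: p0@(3,5) p1@(0,0) p2@(5,2) p3@(0,3) -> at (1,4): 0 [-], cum=0
Step 1: p0@(2,5) p1@(1,0) p2@ESC p3@(1,3) -> at (1,4): 0 [-], cum=0
Step 2: p0@ESC p1@(2,0) p2@ESC p3@(1,4) -> at (1,4): 1 [p3], cum=1
Step 3: p0@ESC p1@(3,0) p2@ESC p3@ESC -> at (1,4): 0 [-], cum=1
Step 4: p0@ESC p1@(4,0) p2@ESC p3@ESC -> at (1,4): 0 [-], cum=1
Step 5: p0@ESC p1@(5,0) p2@ESC p3@ESC -> at (1,4): 0 [-], cum=1
Step 6: p0@ESC p1@ESC p2@ESC p3@ESC -> at (1,4): 0 [-], cum=1
Total visits = 1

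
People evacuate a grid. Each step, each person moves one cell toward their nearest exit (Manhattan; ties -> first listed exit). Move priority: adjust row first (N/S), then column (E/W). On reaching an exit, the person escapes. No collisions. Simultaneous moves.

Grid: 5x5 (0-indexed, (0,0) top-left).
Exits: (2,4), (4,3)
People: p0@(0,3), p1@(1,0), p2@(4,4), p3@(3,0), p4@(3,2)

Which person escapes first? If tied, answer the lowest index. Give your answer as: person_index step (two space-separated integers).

Step 1: p0:(0,3)->(1,3) | p1:(1,0)->(2,0) | p2:(4,4)->(4,3)->EXIT | p3:(3,0)->(4,0) | p4:(3,2)->(4,2)
Step 2: p0:(1,3)->(2,3) | p1:(2,0)->(2,1) | p2:escaped | p3:(4,0)->(4,1) | p4:(4,2)->(4,3)->EXIT
Step 3: p0:(2,3)->(2,4)->EXIT | p1:(2,1)->(2,2) | p2:escaped | p3:(4,1)->(4,2) | p4:escaped
Step 4: p0:escaped | p1:(2,2)->(2,3) | p2:escaped | p3:(4,2)->(4,3)->EXIT | p4:escaped
Step 5: p0:escaped | p1:(2,3)->(2,4)->EXIT | p2:escaped | p3:escaped | p4:escaped
Exit steps: [3, 5, 1, 4, 2]
First to escape: p2 at step 1

Answer: 2 1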